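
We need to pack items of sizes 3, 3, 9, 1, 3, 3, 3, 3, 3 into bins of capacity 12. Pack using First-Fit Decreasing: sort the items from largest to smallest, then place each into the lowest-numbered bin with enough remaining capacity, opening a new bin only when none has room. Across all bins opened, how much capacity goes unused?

5

Sorted descending: 9, 3, 3, 3, 3, 3, 3, 3, 1.
bin 1: place 9, 3 left
bin 1: place 3, 0 left
bin 2: place 3, 9 left
bin 2: place 3, 6 left
bin 2: place 3, 3 left
bin 2: place 3, 0 left
bin 3: place 3, 9 left
bin 3: place 3, 6 left
bin 3: place 1, 5 left
3 bins × 12 = 36; used 31; unused 5.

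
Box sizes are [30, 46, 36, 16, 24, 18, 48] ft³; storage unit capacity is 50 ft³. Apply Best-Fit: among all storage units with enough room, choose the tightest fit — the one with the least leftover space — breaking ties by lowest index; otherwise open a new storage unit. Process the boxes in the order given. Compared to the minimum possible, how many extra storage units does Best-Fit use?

Best-Fit: [30,16] [46] [36] [24,18] [48] → 5 storage units.
Total size 218 ft³; any packing needs at least ⌈218/50⌉ = 5 storage units.
So 5 is already optimal.

0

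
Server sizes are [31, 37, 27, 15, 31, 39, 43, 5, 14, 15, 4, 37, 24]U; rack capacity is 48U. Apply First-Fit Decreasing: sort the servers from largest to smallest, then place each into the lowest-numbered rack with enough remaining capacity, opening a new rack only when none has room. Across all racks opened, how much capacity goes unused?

Sorted descending: 43, 39, 37, 37, 31, 31, 27, 24, 15, 15, 14, 5, 4.
Put 43U in rack 1; 5U remain.
Put 39U in rack 2; 9U remain.
Put 37U in rack 3; 11U remain.
Put 37U in rack 4; 11U remain.
Put 31U in rack 5; 17U remain.
Put 31U in rack 6; 17U remain.
Put 27U in rack 7; 21U remain.
Put 24U in rack 8; 24U remain.
Put 15U in rack 5; 2U remain.
Put 15U in rack 6; 2U remain.
Put 14U in rack 7; 7U remain.
Put 5U in rack 1; 0U remain.
Put 4U in rack 2; 5U remain.
8 racks × 48U = 384U; used 322U; unused 62U.

62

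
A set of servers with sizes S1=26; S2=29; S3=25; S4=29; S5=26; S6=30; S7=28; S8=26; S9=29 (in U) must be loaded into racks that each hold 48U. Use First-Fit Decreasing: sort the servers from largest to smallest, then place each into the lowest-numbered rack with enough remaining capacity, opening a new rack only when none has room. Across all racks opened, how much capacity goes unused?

184

Sorted descending: 30, 29, 29, 29, 28, 26, 26, 26, 25.
30U → rack 1 (remaining 18U)
29U → rack 2 (remaining 19U)
29U → rack 3 (remaining 19U)
29U → rack 4 (remaining 19U)
28U → rack 5 (remaining 20U)
26U → rack 6 (remaining 22U)
26U → rack 7 (remaining 22U)
26U → rack 8 (remaining 22U)
25U → rack 9 (remaining 23U)
9 racks × 48U = 432U; used 248U; unused 184U.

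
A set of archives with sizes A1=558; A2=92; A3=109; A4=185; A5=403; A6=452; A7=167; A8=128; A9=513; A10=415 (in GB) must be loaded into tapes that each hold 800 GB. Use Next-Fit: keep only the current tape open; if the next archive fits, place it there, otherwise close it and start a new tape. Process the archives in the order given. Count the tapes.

5 tapes

A1 (558 GB) → tape 1 (remaining 242 GB)
A2 (92 GB) → tape 1 (remaining 150 GB)
A3 (109 GB) → tape 1 (remaining 41 GB)
A4 (185 GB) → tape 2 (remaining 615 GB)
A5 (403 GB) → tape 2 (remaining 212 GB)
A6 (452 GB) → tape 3 (remaining 348 GB)
A7 (167 GB) → tape 3 (remaining 181 GB)
A8 (128 GB) → tape 3 (remaining 53 GB)
A9 (513 GB) → tape 4 (remaining 287 GB)
A10 (415 GB) → tape 5 (remaining 385 GB)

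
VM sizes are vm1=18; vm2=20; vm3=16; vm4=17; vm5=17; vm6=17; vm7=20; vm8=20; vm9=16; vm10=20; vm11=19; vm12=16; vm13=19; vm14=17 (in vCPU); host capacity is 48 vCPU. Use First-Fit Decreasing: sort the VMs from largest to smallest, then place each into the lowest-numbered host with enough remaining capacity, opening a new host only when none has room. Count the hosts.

Sorted descending: 20, 20, 20, 20, 19, 19, 18, 17, 17, 17, 17, 16, 16, 16.
Put 20 vCPU in host 1; 28 vCPU remain.
Put 20 vCPU in host 1; 8 vCPU remain.
Put 20 vCPU in host 2; 28 vCPU remain.
Put 20 vCPU in host 2; 8 vCPU remain.
Put 19 vCPU in host 3; 29 vCPU remain.
Put 19 vCPU in host 3; 10 vCPU remain.
Put 18 vCPU in host 4; 30 vCPU remain.
Put 17 vCPU in host 4; 13 vCPU remain.
Put 17 vCPU in host 5; 31 vCPU remain.
Put 17 vCPU in host 5; 14 vCPU remain.
Put 17 vCPU in host 6; 31 vCPU remain.
Put 16 vCPU in host 6; 15 vCPU remain.
Put 16 vCPU in host 7; 32 vCPU remain.
Put 16 vCPU in host 7; 16 vCPU remain.

7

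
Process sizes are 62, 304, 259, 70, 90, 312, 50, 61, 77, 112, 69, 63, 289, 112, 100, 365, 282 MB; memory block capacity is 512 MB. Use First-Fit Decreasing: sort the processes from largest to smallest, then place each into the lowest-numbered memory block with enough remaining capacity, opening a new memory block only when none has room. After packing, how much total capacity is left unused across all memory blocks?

395

Sorted descending: 365, 312, 304, 289, 282, 259, 112, 112, 100, 90, 77, 70, 69, 63, 62, 61, 50.
Put 365 MB in memory block 1; 147 MB remain.
Put 312 MB in memory block 2; 200 MB remain.
Put 304 MB in memory block 3; 208 MB remain.
Put 289 MB in memory block 4; 223 MB remain.
Put 282 MB in memory block 5; 230 MB remain.
Put 259 MB in memory block 6; 253 MB remain.
Put 112 MB in memory block 1; 35 MB remain.
Put 112 MB in memory block 2; 88 MB remain.
Put 100 MB in memory block 3; 108 MB remain.
Put 90 MB in memory block 3; 18 MB remain.
Put 77 MB in memory block 2; 11 MB remain.
Put 70 MB in memory block 4; 153 MB remain.
Put 69 MB in memory block 4; 84 MB remain.
Put 63 MB in memory block 4; 21 MB remain.
Put 62 MB in memory block 5; 168 MB remain.
Put 61 MB in memory block 5; 107 MB remain.
Put 50 MB in memory block 5; 57 MB remain.
6 memory blocks × 512 MB = 3072 MB; used 2677 MB; unused 395 MB.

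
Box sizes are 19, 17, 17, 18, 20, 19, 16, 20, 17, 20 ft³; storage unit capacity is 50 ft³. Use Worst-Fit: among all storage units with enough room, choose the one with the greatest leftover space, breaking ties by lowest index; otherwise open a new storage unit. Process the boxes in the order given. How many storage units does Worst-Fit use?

5

19 ft³ → storage unit 1 (remaining 31 ft³)
17 ft³ → storage unit 1 (remaining 14 ft³)
17 ft³ → storage unit 2 (remaining 33 ft³)
18 ft³ → storage unit 2 (remaining 15 ft³)
20 ft³ → storage unit 3 (remaining 30 ft³)
19 ft³ → storage unit 3 (remaining 11 ft³)
16 ft³ → storage unit 4 (remaining 34 ft³)
20 ft³ → storage unit 4 (remaining 14 ft³)
17 ft³ → storage unit 5 (remaining 33 ft³)
20 ft³ → storage unit 5 (remaining 13 ft³)
Final storage units: [19,17] [17,18] [20,19] [16,20] [17,20].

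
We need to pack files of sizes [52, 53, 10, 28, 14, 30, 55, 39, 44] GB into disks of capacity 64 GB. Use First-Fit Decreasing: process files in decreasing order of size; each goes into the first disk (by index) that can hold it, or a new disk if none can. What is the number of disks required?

6 disks

Sorted descending: 55, 53, 52, 44, 39, 30, 28, 14, 10.
Put 55 GB in disk 1; 9 GB remain.
Put 53 GB in disk 2; 11 GB remain.
Put 52 GB in disk 3; 12 GB remain.
Put 44 GB in disk 4; 20 GB remain.
Put 39 GB in disk 5; 25 GB remain.
Put 30 GB in disk 6; 34 GB remain.
Put 28 GB in disk 6; 6 GB remain.
Put 14 GB in disk 4; 6 GB remain.
Put 10 GB in disk 2; 1 GB remain.
Final disks: [55] [53,10] [52] [44,14] [39] [30,28].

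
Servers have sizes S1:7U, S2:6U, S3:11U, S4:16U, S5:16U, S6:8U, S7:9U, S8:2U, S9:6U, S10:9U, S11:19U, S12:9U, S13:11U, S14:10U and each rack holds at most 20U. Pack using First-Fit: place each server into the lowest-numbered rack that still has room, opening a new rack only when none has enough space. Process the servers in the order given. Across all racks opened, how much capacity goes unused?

rack 1: place S1 (7U), 13U left
rack 1: place S2 (6U), 7U left
rack 2: place S3 (11U), 9U left
rack 3: place S4 (16U), 4U left
rack 4: place S5 (16U), 4U left
rack 2: place S6 (8U), 1U left
rack 5: place S7 (9U), 11U left
rack 1: place S8 (2U), 5U left
rack 5: place S9 (6U), 5U left
rack 6: place S10 (9U), 11U left
rack 7: place S11 (19U), 1U left
rack 6: place S12 (9U), 2U left
rack 8: place S13 (11U), 9U left
rack 9: place S14 (10U), 10U left
9 racks × 20U = 180U; used 139U; unused 41U.

41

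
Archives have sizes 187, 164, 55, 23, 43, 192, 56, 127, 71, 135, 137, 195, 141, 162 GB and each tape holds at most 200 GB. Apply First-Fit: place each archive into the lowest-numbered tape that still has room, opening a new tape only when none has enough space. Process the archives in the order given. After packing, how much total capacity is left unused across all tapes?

187 GB → tape 1 (remaining 13 GB)
164 GB → tape 2 (remaining 36 GB)
55 GB → tape 3 (remaining 145 GB)
23 GB → tape 2 (remaining 13 GB)
43 GB → tape 3 (remaining 102 GB)
192 GB → tape 4 (remaining 8 GB)
56 GB → tape 3 (remaining 46 GB)
127 GB → tape 5 (remaining 73 GB)
71 GB → tape 5 (remaining 2 GB)
135 GB → tape 6 (remaining 65 GB)
137 GB → tape 7 (remaining 63 GB)
195 GB → tape 8 (remaining 5 GB)
141 GB → tape 9 (remaining 59 GB)
162 GB → tape 10 (remaining 38 GB)
10 tapes × 200 GB = 2000 GB; used 1688 GB; unused 312 GB.

312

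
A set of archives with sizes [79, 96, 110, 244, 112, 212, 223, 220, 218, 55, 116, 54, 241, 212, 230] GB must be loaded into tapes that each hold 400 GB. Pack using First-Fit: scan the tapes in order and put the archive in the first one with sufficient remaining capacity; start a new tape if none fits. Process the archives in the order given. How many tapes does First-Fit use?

9

Put 79 GB in tape 1; 321 GB remain.
Put 96 GB in tape 1; 225 GB remain.
Put 110 GB in tape 1; 115 GB remain.
Put 244 GB in tape 2; 156 GB remain.
Put 112 GB in tape 1; 3 GB remain.
Put 212 GB in tape 3; 188 GB remain.
Put 223 GB in tape 4; 177 GB remain.
Put 220 GB in tape 5; 180 GB remain.
Put 218 GB in tape 6; 182 GB remain.
Put 55 GB in tape 2; 101 GB remain.
Put 116 GB in tape 3; 72 GB remain.
Put 54 GB in tape 2; 47 GB remain.
Put 241 GB in tape 7; 159 GB remain.
Put 212 GB in tape 8; 188 GB remain.
Put 230 GB in tape 9; 170 GB remain.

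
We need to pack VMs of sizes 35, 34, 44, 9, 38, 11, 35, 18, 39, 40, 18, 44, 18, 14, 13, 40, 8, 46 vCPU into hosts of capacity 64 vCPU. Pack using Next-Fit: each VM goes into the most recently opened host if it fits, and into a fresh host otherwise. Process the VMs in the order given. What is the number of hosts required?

11 hosts

host 1: place 35 vCPU, 29 vCPU left
host 2: place 34 vCPU, 30 vCPU left
host 3: place 44 vCPU, 20 vCPU left
host 3: place 9 vCPU, 11 vCPU left
host 4: place 38 vCPU, 26 vCPU left
host 4: place 11 vCPU, 15 vCPU left
host 5: place 35 vCPU, 29 vCPU left
host 5: place 18 vCPU, 11 vCPU left
host 6: place 39 vCPU, 25 vCPU left
host 7: place 40 vCPU, 24 vCPU left
host 7: place 18 vCPU, 6 vCPU left
host 8: place 44 vCPU, 20 vCPU left
host 8: place 18 vCPU, 2 vCPU left
host 9: place 14 vCPU, 50 vCPU left
host 9: place 13 vCPU, 37 vCPU left
host 10: place 40 vCPU, 24 vCPU left
host 10: place 8 vCPU, 16 vCPU left
host 11: place 46 vCPU, 18 vCPU left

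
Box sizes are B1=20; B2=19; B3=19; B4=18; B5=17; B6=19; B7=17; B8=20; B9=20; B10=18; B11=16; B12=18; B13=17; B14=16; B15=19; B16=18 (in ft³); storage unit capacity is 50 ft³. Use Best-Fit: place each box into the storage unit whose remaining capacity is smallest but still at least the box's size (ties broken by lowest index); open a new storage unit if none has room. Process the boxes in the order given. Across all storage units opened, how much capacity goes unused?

109

storage unit 1: place B1 (20 ft³), 30 ft³ left
storage unit 1: place B2 (19 ft³), 11 ft³ left
storage unit 2: place B3 (19 ft³), 31 ft³ left
storage unit 2: place B4 (18 ft³), 13 ft³ left
storage unit 3: place B5 (17 ft³), 33 ft³ left
storage unit 3: place B6 (19 ft³), 14 ft³ left
storage unit 4: place B7 (17 ft³), 33 ft³ left
storage unit 4: place B8 (20 ft³), 13 ft³ left
storage unit 5: place B9 (20 ft³), 30 ft³ left
storage unit 5: place B10 (18 ft³), 12 ft³ left
storage unit 6: place B11 (16 ft³), 34 ft³ left
storage unit 6: place B12 (18 ft³), 16 ft³ left
storage unit 7: place B13 (17 ft³), 33 ft³ left
storage unit 6: place B14 (16 ft³), 0 ft³ left
storage unit 7: place B15 (19 ft³), 14 ft³ left
storage unit 8: place B16 (18 ft³), 32 ft³ left
8 storage units × 50 ft³ = 400 ft³; used 291 ft³; unused 109 ft³.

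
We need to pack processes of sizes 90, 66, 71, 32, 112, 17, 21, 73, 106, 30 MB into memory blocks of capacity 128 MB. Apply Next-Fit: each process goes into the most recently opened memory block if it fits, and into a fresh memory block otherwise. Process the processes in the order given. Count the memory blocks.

7

90 MB → memory block 1 (remaining 38 MB)
66 MB → memory block 2 (remaining 62 MB)
71 MB → memory block 3 (remaining 57 MB)
32 MB → memory block 3 (remaining 25 MB)
112 MB → memory block 4 (remaining 16 MB)
17 MB → memory block 5 (remaining 111 MB)
21 MB → memory block 5 (remaining 90 MB)
73 MB → memory block 5 (remaining 17 MB)
106 MB → memory block 6 (remaining 22 MB)
30 MB → memory block 7 (remaining 98 MB)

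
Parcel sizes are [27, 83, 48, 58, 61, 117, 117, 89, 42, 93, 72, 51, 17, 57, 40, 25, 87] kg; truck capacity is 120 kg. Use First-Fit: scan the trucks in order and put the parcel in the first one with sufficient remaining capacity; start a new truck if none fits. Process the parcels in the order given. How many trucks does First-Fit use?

10 trucks

truck 1: place 27 kg, 93 kg left
truck 1: place 83 kg, 10 kg left
truck 2: place 48 kg, 72 kg left
truck 2: place 58 kg, 14 kg left
truck 3: place 61 kg, 59 kg left
truck 4: place 117 kg, 3 kg left
truck 5: place 117 kg, 3 kg left
truck 6: place 89 kg, 31 kg left
truck 3: place 42 kg, 17 kg left
truck 7: place 93 kg, 27 kg left
truck 8: place 72 kg, 48 kg left
truck 9: place 51 kg, 69 kg left
truck 3: place 17 kg, 0 kg left
truck 9: place 57 kg, 12 kg left
truck 8: place 40 kg, 8 kg left
truck 6: place 25 kg, 6 kg left
truck 10: place 87 kg, 33 kg left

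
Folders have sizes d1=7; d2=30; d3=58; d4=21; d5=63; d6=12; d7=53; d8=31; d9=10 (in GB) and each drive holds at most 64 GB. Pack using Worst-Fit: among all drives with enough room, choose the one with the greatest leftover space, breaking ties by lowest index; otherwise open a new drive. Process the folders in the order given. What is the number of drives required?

d1 (7 GB) → drive 1 (remaining 57 GB)
d2 (30 GB) → drive 1 (remaining 27 GB)
d3 (58 GB) → drive 2 (remaining 6 GB)
d4 (21 GB) → drive 1 (remaining 6 GB)
d5 (63 GB) → drive 3 (remaining 1 GB)
d6 (12 GB) → drive 4 (remaining 52 GB)
d7 (53 GB) → drive 5 (remaining 11 GB)
d8 (31 GB) → drive 4 (remaining 21 GB)
d9 (10 GB) → drive 4 (remaining 11 GB)

5 drives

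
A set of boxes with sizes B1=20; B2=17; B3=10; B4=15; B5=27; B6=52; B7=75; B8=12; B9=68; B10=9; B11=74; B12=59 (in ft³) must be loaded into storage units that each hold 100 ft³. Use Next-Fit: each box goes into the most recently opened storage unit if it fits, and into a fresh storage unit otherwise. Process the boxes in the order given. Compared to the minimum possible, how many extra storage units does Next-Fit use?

Next-Fit: [20,17,10,15,27] [52] [75,12] [68,9] [74] [59] → 6 storage units.
Total size 438 ft³; any packing needs at least ⌈438/100⌉ = 5 storage units.
An optimal packing achieves that bound: [75,20] [74,17,9] [68,27] [59,15,12,10] [52] → 5 storage units.
Excess: 6 − 5 = 1.

1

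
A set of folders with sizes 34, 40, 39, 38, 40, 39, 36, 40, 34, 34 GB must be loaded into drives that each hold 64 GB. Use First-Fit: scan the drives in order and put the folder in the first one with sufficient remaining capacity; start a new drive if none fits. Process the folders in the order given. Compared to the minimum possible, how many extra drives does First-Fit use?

0

First-Fit: [34] [40] [39] [38] [40] [39] [36] [40] [34] [34] → 10 drives.
10 folders exceed 32 GB (half the capacity), and no two of those can share a drive, so at least 10 drives are needed.
So 10 is already optimal.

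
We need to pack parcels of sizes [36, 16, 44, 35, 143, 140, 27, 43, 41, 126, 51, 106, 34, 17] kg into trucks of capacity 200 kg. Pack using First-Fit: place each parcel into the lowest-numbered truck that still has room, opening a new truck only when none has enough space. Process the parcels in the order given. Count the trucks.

5 trucks

36 kg → truck 1 (remaining 164 kg)
16 kg → truck 1 (remaining 148 kg)
44 kg → truck 1 (remaining 104 kg)
35 kg → truck 1 (remaining 69 kg)
143 kg → truck 2 (remaining 57 kg)
140 kg → truck 3 (remaining 60 kg)
27 kg → truck 1 (remaining 42 kg)
43 kg → truck 2 (remaining 14 kg)
41 kg → truck 1 (remaining 1 kg)
126 kg → truck 4 (remaining 74 kg)
51 kg → truck 3 (remaining 9 kg)
106 kg → truck 5 (remaining 94 kg)
34 kg → truck 4 (remaining 40 kg)
17 kg → truck 4 (remaining 23 kg)
Final trucks: [36,16,44,35,27,41] [143,43] [140,51] [126,34,17] [106].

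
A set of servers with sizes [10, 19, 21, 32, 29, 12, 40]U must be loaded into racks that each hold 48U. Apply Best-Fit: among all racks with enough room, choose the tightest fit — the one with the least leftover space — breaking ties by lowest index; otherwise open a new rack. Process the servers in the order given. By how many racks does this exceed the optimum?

1

Best-Fit: [10,19] [21] [32,12] [29] [40] → 5 racks.
Total size 163U; any packing needs at least ⌈163/48⌉ = 4 racks.
An optimal packing achieves that bound: [40] [32,12] [29,19] [21,10] → 4 racks.
Excess: 5 − 4 = 1.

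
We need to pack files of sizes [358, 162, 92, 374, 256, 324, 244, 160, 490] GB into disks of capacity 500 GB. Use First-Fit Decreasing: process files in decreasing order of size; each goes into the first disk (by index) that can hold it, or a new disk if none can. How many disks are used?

Sorted descending: 490, 374, 358, 324, 256, 244, 162, 160, 92.
490 GB → disk 1 (remaining 10 GB)
374 GB → disk 2 (remaining 126 GB)
358 GB → disk 3 (remaining 142 GB)
324 GB → disk 4 (remaining 176 GB)
256 GB → disk 5 (remaining 244 GB)
244 GB → disk 5 (remaining 0 GB)
162 GB → disk 4 (remaining 14 GB)
160 GB → disk 6 (remaining 340 GB)
92 GB → disk 2 (remaining 34 GB)

6 disks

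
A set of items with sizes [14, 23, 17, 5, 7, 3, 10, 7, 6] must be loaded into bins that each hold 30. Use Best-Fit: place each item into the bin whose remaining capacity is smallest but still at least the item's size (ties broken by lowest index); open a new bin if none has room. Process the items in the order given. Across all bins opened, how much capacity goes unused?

bin 1: place 14, 16 left
bin 2: place 23, 7 left
bin 3: place 17, 13 left
bin 2: place 5, 2 left
bin 3: place 7, 6 left
bin 3: place 3, 3 left
bin 1: place 10, 6 left
bin 4: place 7, 23 left
bin 1: place 6, 0 left
4 bins × 30 = 120; used 92; unused 28.

28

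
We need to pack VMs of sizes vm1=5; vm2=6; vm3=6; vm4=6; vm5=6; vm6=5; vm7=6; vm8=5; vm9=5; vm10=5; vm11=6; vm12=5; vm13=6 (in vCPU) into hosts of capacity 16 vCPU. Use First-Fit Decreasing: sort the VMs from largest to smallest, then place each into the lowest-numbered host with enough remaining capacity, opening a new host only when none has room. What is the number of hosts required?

6

Sorted descending: 6, 6, 6, 6, 6, 6, 6, 5, 5, 5, 5, 5, 5.
6 vCPU → host 1 (remaining 10 vCPU)
6 vCPU → host 1 (remaining 4 vCPU)
6 vCPU → host 2 (remaining 10 vCPU)
6 vCPU → host 2 (remaining 4 vCPU)
6 vCPU → host 3 (remaining 10 vCPU)
6 vCPU → host 3 (remaining 4 vCPU)
6 vCPU → host 4 (remaining 10 vCPU)
5 vCPU → host 4 (remaining 5 vCPU)
5 vCPU → host 4 (remaining 0 vCPU)
5 vCPU → host 5 (remaining 11 vCPU)
5 vCPU → host 5 (remaining 6 vCPU)
5 vCPU → host 5 (remaining 1 vCPU)
5 vCPU → host 6 (remaining 11 vCPU)
Final hosts: [6,6] [6,6] [6,6] [6,5,5] [5,5,5] [5].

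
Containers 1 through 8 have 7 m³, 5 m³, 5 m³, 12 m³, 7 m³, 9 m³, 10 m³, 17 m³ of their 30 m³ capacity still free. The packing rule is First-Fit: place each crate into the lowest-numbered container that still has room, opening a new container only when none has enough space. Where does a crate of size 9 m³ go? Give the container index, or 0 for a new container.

4

Containers with room: container 4 (12 m³), container 6 (9 m³), container 7 (10 m³), container 8 (17 m³).
The first with room is container 4.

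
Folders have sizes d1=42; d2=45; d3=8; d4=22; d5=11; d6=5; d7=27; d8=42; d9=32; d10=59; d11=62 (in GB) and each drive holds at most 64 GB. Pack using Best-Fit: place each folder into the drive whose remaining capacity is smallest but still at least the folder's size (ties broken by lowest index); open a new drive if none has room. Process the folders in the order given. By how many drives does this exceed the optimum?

0

Best-Fit: [42,22] [45,8,11] [5,27,32] [42] [59] [62] → 6 drives.
Total size 355 GB; any packing needs at least ⌈355/64⌉ = 6 drives.
So 6 is already optimal.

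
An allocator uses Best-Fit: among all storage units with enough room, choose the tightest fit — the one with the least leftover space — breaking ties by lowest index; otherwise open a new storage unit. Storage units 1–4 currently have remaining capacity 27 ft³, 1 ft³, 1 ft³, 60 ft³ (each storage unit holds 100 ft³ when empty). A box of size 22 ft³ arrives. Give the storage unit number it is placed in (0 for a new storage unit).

Storage units with room: storage unit 1 (27 ft³), storage unit 4 (60 ft³).
Tightest fit is storage unit 1 with 27 ft³ free.

1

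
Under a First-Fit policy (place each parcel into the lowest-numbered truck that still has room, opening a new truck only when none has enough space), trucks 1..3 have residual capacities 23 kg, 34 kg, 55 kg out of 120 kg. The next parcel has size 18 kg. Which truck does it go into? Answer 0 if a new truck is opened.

Trucks with room: truck 1 (23 kg), truck 2 (34 kg), truck 3 (55 kg).
The first with room is truck 1.

1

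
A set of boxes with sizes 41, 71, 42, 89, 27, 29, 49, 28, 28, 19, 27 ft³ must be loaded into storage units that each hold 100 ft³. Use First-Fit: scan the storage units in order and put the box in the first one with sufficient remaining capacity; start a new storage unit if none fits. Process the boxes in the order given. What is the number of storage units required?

Put 41 ft³ in storage unit 1; 59 ft³ remain.
Put 71 ft³ in storage unit 2; 29 ft³ remain.
Put 42 ft³ in storage unit 1; 17 ft³ remain.
Put 89 ft³ in storage unit 3; 11 ft³ remain.
Put 27 ft³ in storage unit 2; 2 ft³ remain.
Put 29 ft³ in storage unit 4; 71 ft³ remain.
Put 49 ft³ in storage unit 4; 22 ft³ remain.
Put 28 ft³ in storage unit 5; 72 ft³ remain.
Put 28 ft³ in storage unit 5; 44 ft³ remain.
Put 19 ft³ in storage unit 4; 3 ft³ remain.
Put 27 ft³ in storage unit 5; 17 ft³ remain.

5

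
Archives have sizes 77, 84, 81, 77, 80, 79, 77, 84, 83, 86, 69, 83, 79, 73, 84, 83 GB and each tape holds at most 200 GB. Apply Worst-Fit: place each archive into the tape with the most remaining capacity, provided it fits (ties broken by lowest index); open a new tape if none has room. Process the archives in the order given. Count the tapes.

8

tape 1: place 77 GB, 123 GB left
tape 1: place 84 GB, 39 GB left
tape 2: place 81 GB, 119 GB left
tape 2: place 77 GB, 42 GB left
tape 3: place 80 GB, 120 GB left
tape 3: place 79 GB, 41 GB left
tape 4: place 77 GB, 123 GB left
tape 4: place 84 GB, 39 GB left
tape 5: place 83 GB, 117 GB left
tape 5: place 86 GB, 31 GB left
tape 6: place 69 GB, 131 GB left
tape 6: place 83 GB, 48 GB left
tape 7: place 79 GB, 121 GB left
tape 7: place 73 GB, 48 GB left
tape 8: place 84 GB, 116 GB left
tape 8: place 83 GB, 33 GB left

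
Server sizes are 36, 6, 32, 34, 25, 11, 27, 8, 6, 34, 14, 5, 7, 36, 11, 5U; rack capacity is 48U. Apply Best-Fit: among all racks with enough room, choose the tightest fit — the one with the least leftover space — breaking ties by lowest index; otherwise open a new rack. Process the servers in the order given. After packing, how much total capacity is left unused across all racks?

36U → rack 1 (remaining 12U)
6U → rack 1 (remaining 6U)
32U → rack 2 (remaining 16U)
34U → rack 3 (remaining 14U)
25U → rack 4 (remaining 23U)
11U → rack 3 (remaining 3U)
27U → rack 5 (remaining 21U)
8U → rack 2 (remaining 8U)
6U → rack 1 (remaining 0U)
34U → rack 6 (remaining 14U)
14U → rack 6 (remaining 0U)
5U → rack 2 (remaining 3U)
7U → rack 5 (remaining 14U)
36U → rack 7 (remaining 12U)
11U → rack 7 (remaining 1U)
5U → rack 5 (remaining 9U)
7 racks × 48U = 336U; used 297U; unused 39U.

39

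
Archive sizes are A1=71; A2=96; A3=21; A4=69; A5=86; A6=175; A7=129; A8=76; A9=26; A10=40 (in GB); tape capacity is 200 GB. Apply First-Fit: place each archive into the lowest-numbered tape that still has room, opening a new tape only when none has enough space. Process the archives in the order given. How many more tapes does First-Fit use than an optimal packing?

1

First-Fit: [71,96,21] [69,86,26] [175] [129,40] [76] → 5 tapes.
Total size 789 GB; any packing needs at least ⌈789/200⌉ = 4 tapes.
An optimal packing achieves that bound: [175,21] [129,71] [96,76,26] [86,69,40] → 4 tapes.
Excess: 5 − 4 = 1.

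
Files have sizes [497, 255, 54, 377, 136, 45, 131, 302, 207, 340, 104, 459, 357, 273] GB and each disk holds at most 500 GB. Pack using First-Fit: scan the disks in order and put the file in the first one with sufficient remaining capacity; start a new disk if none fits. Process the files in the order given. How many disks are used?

disk 1: place 497 GB, 3 GB left
disk 2: place 255 GB, 245 GB left
disk 2: place 54 GB, 191 GB left
disk 3: place 377 GB, 123 GB left
disk 2: place 136 GB, 55 GB left
disk 2: place 45 GB, 10 GB left
disk 4: place 131 GB, 369 GB left
disk 4: place 302 GB, 67 GB left
disk 5: place 207 GB, 293 GB left
disk 6: place 340 GB, 160 GB left
disk 3: place 104 GB, 19 GB left
disk 7: place 459 GB, 41 GB left
disk 8: place 357 GB, 143 GB left
disk 5: place 273 GB, 20 GB left

8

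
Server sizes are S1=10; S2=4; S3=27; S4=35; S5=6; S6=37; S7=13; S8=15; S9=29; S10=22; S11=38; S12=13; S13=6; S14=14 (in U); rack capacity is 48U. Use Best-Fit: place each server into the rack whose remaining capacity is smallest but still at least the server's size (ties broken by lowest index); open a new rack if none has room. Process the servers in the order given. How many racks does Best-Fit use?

S1 (10U) → rack 1 (remaining 38U)
S2 (4U) → rack 1 (remaining 34U)
S3 (27U) → rack 1 (remaining 7U)
S4 (35U) → rack 2 (remaining 13U)
S5 (6U) → rack 1 (remaining 1U)
S6 (37U) → rack 3 (remaining 11U)
S7 (13U) → rack 2 (remaining 0U)
S8 (15U) → rack 4 (remaining 33U)
S9 (29U) → rack 4 (remaining 4U)
S10 (22U) → rack 5 (remaining 26U)
S11 (38U) → rack 6 (remaining 10U)
S12 (13U) → rack 5 (remaining 13U)
S13 (6U) → rack 6 (remaining 4U)
S14 (14U) → rack 7 (remaining 34U)
Final racks: [10,4,27,6] [35,13] [37] [15,29] [22,13] [38,6] [14].

7 racks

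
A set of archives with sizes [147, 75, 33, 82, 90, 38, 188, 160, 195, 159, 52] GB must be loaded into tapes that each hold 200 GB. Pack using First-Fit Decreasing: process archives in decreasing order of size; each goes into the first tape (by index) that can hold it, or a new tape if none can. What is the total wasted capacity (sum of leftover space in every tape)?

Sorted descending: 195, 188, 160, 159, 147, 90, 82, 75, 52, 38, 33.
195 GB → tape 1 (remaining 5 GB)
188 GB → tape 2 (remaining 12 GB)
160 GB → tape 3 (remaining 40 GB)
159 GB → tape 4 (remaining 41 GB)
147 GB → tape 5 (remaining 53 GB)
90 GB → tape 6 (remaining 110 GB)
82 GB → tape 6 (remaining 28 GB)
75 GB → tape 7 (remaining 125 GB)
52 GB → tape 5 (remaining 1 GB)
38 GB → tape 3 (remaining 2 GB)
33 GB → tape 4 (remaining 8 GB)
7 tapes × 200 GB = 1400 GB; used 1219 GB; unused 181 GB.

181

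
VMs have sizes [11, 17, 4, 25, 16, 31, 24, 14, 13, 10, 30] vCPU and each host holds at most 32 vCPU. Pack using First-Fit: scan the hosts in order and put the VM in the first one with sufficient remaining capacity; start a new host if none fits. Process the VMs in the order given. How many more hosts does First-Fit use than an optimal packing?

First-Fit: [11,17,4] [25] [16,14] [31] [24] [13,10] [30] → 7 hosts.
Total size 195 vCPU; any packing needs at least ⌈195/32⌉ = 7 hosts.
So 7 is already optimal.

0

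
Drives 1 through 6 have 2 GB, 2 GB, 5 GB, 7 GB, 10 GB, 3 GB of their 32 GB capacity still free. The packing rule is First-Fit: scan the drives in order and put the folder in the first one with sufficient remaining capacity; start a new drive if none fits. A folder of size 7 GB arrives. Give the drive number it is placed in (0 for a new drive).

Drives with room: drive 4 (7 GB), drive 5 (10 GB).
The first with room is drive 4.

4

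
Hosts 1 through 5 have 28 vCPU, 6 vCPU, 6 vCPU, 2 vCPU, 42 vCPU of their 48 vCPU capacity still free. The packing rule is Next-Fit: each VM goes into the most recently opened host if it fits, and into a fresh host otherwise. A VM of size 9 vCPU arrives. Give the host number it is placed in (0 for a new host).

5

Next-Fit only looks at host 5, which has 42 vCPU free.
9 vCPU fits there.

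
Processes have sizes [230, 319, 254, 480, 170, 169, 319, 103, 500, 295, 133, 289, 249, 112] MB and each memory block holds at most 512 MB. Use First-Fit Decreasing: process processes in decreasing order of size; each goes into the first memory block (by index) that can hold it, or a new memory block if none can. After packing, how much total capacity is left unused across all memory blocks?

Sorted descending: 500, 480, 319, 319, 295, 289, 254, 249, 230, 170, 169, 133, 112, 103.
Put 500 MB in memory block 1; 12 MB remain.
Put 480 MB in memory block 2; 32 MB remain.
Put 319 MB in memory block 3; 193 MB remain.
Put 319 MB in memory block 4; 193 MB remain.
Put 295 MB in memory block 5; 217 MB remain.
Put 289 MB in memory block 6; 223 MB remain.
Put 254 MB in memory block 7; 258 MB remain.
Put 249 MB in memory block 7; 9 MB remain.
Put 230 MB in memory block 8; 282 MB remain.
Put 170 MB in memory block 3; 23 MB remain.
Put 169 MB in memory block 4; 24 MB remain.
Put 133 MB in memory block 5; 84 MB remain.
Put 112 MB in memory block 6; 111 MB remain.
Put 103 MB in memory block 6; 8 MB remain.
8 memory blocks × 512 MB = 4096 MB; used 3622 MB; unused 474 MB.

474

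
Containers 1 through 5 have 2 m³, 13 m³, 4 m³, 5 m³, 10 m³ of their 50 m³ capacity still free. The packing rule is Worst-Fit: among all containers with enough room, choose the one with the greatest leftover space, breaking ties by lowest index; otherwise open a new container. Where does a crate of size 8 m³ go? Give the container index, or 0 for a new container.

2

Containers with room: container 2 (13 m³), container 5 (10 m³).
Most room is container 2 with 13 m³ free.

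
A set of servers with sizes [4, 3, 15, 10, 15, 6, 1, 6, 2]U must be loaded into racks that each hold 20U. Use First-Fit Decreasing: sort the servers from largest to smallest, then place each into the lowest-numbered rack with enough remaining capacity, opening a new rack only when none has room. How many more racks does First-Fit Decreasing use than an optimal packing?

0

First-Fit Decreasing: [15,4,1] [15,3,2] [10,6] [6] → 4 racks.
Total size 62U; any packing needs at least ⌈62/20⌉ = 4 racks.
So 4 is already optimal.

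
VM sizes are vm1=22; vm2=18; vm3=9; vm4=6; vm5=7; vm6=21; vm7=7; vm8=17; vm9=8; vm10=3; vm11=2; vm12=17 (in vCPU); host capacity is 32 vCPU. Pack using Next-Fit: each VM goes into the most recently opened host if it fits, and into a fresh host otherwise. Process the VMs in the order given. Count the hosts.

6 hosts

vm1 (22 vCPU) → host 1 (remaining 10 vCPU)
vm2 (18 vCPU) → host 2 (remaining 14 vCPU)
vm3 (9 vCPU) → host 2 (remaining 5 vCPU)
vm4 (6 vCPU) → host 3 (remaining 26 vCPU)
vm5 (7 vCPU) → host 3 (remaining 19 vCPU)
vm6 (21 vCPU) → host 4 (remaining 11 vCPU)
vm7 (7 vCPU) → host 4 (remaining 4 vCPU)
vm8 (17 vCPU) → host 5 (remaining 15 vCPU)
vm9 (8 vCPU) → host 5 (remaining 7 vCPU)
vm10 (3 vCPU) → host 5 (remaining 4 vCPU)
vm11 (2 vCPU) → host 5 (remaining 2 vCPU)
vm12 (17 vCPU) → host 6 (remaining 15 vCPU)
Final hosts: [22] [18,9] [6,7] [21,7] [17,8,3,2] [17].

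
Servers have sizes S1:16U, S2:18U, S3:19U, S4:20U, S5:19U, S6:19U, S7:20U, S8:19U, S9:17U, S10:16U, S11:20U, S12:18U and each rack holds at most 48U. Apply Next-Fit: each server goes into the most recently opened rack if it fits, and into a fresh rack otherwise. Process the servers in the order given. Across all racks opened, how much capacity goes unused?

S1 (16U) → rack 1 (remaining 32U)
S2 (18U) → rack 1 (remaining 14U)
S3 (19U) → rack 2 (remaining 29U)
S4 (20U) → rack 2 (remaining 9U)
S5 (19U) → rack 3 (remaining 29U)
S6 (19U) → rack 3 (remaining 10U)
S7 (20U) → rack 4 (remaining 28U)
S8 (19U) → rack 4 (remaining 9U)
S9 (17U) → rack 5 (remaining 31U)
S10 (16U) → rack 5 (remaining 15U)
S11 (20U) → rack 6 (remaining 28U)
S12 (18U) → rack 6 (remaining 10U)
6 racks × 48U = 288U; used 221U; unused 67U.

67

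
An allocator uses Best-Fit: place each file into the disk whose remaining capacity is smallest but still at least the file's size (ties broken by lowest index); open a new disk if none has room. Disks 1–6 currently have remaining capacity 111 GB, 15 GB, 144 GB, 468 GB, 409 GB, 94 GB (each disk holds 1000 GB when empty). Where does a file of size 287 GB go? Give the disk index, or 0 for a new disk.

Disks with room: disk 4 (468 GB), disk 5 (409 GB).
Tightest fit is disk 5 with 409 GB free.

5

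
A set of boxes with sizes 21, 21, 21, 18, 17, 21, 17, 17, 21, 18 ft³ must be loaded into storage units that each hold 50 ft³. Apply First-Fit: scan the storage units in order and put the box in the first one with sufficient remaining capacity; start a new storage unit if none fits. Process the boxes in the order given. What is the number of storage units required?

Put 21 ft³ in storage unit 1; 29 ft³ remain.
Put 21 ft³ in storage unit 1; 8 ft³ remain.
Put 21 ft³ in storage unit 2; 29 ft³ remain.
Put 18 ft³ in storage unit 2; 11 ft³ remain.
Put 17 ft³ in storage unit 3; 33 ft³ remain.
Put 21 ft³ in storage unit 3; 12 ft³ remain.
Put 17 ft³ in storage unit 4; 33 ft³ remain.
Put 17 ft³ in storage unit 4; 16 ft³ remain.
Put 21 ft³ in storage unit 5; 29 ft³ remain.
Put 18 ft³ in storage unit 5; 11 ft³ remain.

5 storage units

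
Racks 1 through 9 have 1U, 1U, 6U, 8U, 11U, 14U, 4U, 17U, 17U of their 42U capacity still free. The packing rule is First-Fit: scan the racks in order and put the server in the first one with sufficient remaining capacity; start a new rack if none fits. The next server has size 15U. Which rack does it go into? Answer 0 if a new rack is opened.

8

Racks with room: rack 8 (17U), rack 9 (17U).
The first with room is rack 8.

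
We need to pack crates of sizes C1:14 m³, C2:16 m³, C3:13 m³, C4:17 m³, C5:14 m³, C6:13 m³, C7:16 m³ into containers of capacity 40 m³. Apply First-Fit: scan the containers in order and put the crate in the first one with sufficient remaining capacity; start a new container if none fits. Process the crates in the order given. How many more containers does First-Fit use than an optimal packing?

First-Fit: [14,16] [13,17] [14,13] [16] → 4 containers.
Total size 103 m³; any packing needs at least ⌈103/40⌉ = 3 containers.
An optimal packing achieves that bound: [17,16] [16,14] [14,13,13] → 3 containers.
Excess: 4 − 3 = 1.

1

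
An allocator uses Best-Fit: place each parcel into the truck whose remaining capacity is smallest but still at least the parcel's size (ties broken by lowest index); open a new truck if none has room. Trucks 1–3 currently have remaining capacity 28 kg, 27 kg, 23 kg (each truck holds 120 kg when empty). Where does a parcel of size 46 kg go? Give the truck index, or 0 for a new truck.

0

No truck has ≥ 46 kg free, so a new truck is opened.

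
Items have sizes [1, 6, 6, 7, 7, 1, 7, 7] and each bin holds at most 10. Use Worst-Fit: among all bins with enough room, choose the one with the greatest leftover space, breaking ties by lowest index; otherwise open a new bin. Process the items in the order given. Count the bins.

6

bin 1: place 1, 9 left
bin 1: place 6, 3 left
bin 2: place 6, 4 left
bin 3: place 7, 3 left
bin 4: place 7, 3 left
bin 2: place 1, 3 left
bin 5: place 7, 3 left
bin 6: place 7, 3 left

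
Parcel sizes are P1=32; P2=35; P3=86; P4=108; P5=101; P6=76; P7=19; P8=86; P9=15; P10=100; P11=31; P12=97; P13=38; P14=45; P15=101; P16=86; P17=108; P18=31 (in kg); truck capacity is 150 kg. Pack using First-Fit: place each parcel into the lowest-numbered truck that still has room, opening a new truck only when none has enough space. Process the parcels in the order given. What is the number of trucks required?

10

P1 (32 kg) → truck 1 (remaining 118 kg)
P2 (35 kg) → truck 1 (remaining 83 kg)
P3 (86 kg) → truck 2 (remaining 64 kg)
P4 (108 kg) → truck 3 (remaining 42 kg)
P5 (101 kg) → truck 4 (remaining 49 kg)
P6 (76 kg) → truck 1 (remaining 7 kg)
P7 (19 kg) → truck 2 (remaining 45 kg)
P8 (86 kg) → truck 5 (remaining 64 kg)
P9 (15 kg) → truck 2 (remaining 30 kg)
P10 (100 kg) → truck 6 (remaining 50 kg)
P11 (31 kg) → truck 3 (remaining 11 kg)
P12 (97 kg) → truck 7 (remaining 53 kg)
P13 (38 kg) → truck 4 (remaining 11 kg)
P14 (45 kg) → truck 5 (remaining 19 kg)
P15 (101 kg) → truck 8 (remaining 49 kg)
P16 (86 kg) → truck 9 (remaining 64 kg)
P17 (108 kg) → truck 10 (remaining 42 kg)
P18 (31 kg) → truck 6 (remaining 19 kg)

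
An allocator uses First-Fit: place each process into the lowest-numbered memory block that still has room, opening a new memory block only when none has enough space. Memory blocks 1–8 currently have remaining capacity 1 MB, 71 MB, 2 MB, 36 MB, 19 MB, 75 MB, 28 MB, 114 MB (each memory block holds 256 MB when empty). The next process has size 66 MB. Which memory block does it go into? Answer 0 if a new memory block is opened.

2

Memory blocks with room: memory block 2 (71 MB), memory block 6 (75 MB), memory block 8 (114 MB).
The first with room is memory block 2.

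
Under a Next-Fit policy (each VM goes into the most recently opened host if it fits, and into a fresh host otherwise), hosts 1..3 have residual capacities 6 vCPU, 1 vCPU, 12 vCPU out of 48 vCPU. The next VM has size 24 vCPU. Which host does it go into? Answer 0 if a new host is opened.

0

Next-Fit only looks at host 3, which has 12 vCPU free.
24 vCPU does not fit, so a new host is opened.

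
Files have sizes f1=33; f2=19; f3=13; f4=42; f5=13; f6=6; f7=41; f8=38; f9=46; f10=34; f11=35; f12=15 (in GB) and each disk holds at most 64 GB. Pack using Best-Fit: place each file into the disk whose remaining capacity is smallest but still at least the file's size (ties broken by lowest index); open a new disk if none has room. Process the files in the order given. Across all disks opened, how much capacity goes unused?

113

disk 1: place f1 (33 GB), 31 GB left
disk 1: place f2 (19 GB), 12 GB left
disk 2: place f3 (13 GB), 51 GB left
disk 2: place f4 (42 GB), 9 GB left
disk 3: place f5 (13 GB), 51 GB left
disk 2: place f6 (6 GB), 3 GB left
disk 3: place f7 (41 GB), 10 GB left
disk 4: place f8 (38 GB), 26 GB left
disk 5: place f9 (46 GB), 18 GB left
disk 6: place f10 (34 GB), 30 GB left
disk 7: place f11 (35 GB), 29 GB left
disk 5: place f12 (15 GB), 3 GB left
7 disks × 64 GB = 448 GB; used 335 GB; unused 113 GB.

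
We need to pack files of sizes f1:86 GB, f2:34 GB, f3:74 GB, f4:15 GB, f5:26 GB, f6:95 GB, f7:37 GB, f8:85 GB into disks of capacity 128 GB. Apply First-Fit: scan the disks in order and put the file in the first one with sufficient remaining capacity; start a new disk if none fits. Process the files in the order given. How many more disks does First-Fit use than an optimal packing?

First-Fit: [86,34] [74,15,26] [95] [37,85] → 4 disks.
Total size 452 GB; any packing needs at least ⌈452/128⌉ = 4 disks.
So 4 is already optimal.

0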